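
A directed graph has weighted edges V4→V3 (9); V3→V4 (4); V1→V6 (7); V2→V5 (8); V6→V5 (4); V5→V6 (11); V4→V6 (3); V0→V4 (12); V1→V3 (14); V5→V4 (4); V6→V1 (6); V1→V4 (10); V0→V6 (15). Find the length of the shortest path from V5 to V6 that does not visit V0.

7

Candidate routes:
V5 → V6: 11
V5 → V4 → V6: 4 + 3 = 7
Shortest: 7.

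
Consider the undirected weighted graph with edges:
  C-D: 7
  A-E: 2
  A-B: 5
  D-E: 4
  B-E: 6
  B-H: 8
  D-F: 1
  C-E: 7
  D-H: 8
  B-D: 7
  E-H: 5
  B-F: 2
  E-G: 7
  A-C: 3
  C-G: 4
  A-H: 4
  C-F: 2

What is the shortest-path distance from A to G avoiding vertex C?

Checking several routes:
A-B-D-E-G: 5 + 7 + 4 + 7 = 23
A-H-E-G: 4 + 5 + 7 = 16
A-B-E-G: 5 + 6 + 7 = 18
A-H-D-E-G: 4 + 8 + 4 + 7 = 23
A-E-G: 2 + 7 = 9
A-B-F-D-E-G: 5 + 2 + 1 + 4 + 7 = 19
The minimum is 9.

9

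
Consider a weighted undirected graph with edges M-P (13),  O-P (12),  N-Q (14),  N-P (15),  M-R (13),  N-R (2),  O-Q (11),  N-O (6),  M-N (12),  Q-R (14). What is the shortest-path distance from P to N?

A few of the P→N routes:
P → M → R → N: 13 + 13 + 2 = 28
P → N: 15
P → O → Q → R → N: 12 + 11 + 14 + 2 = 39
P → O → N: 12 + 6 = 18
P → O → Q → N: 12 + 11 + 14 = 37
P → M → N: 13 + 12 = 25
Shortest: 15.

15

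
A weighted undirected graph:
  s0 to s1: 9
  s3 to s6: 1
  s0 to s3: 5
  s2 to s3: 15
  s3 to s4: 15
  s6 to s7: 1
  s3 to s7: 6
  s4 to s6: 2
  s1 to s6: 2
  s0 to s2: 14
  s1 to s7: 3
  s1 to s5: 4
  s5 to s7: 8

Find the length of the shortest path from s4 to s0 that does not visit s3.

Routes from s4 to s0 avoiding s3:
s4→s6→s7→s1→s0: 2 + 1 + 3 + 9 = 15
s4→s6→s7→s5→s1→s0: 2 + 1 + 8 + 4 + 9 = 24
s4→s6→s1→s0: 2 + 2 + 9 = 13
Best route has total 13.

13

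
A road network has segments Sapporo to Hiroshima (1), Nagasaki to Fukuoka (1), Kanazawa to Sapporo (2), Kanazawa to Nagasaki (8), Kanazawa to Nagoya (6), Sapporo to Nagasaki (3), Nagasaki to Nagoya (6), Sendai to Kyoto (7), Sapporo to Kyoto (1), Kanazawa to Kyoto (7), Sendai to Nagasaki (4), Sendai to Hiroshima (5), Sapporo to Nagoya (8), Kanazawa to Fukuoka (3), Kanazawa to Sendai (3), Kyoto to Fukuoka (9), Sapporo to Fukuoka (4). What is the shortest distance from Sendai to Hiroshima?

5

Some routes from Sendai to Hiroshima:
Sendai → Nagasaki → Sapporo → Hiroshima: 4 + 3 + 1 = 8
Sendai → Kyoto → Sapporo → Hiroshima: 7 + 1 + 1 = 9
Sendai → Kanazawa → Sapporo → Hiroshima: 3 + 2 + 1 = 6
Sendai → Hiroshima: 5
Shortest: 5 mi.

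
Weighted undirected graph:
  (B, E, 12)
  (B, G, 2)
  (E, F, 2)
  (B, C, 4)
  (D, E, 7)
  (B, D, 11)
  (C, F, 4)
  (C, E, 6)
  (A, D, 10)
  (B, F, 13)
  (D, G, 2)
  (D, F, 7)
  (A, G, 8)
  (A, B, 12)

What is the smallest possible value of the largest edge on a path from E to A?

8

Some routes from E to A:
E→C→F→D→G→A: max(6, 4, 7, 2, 8) = 8
E→F→D→G→A: max(2, 7, 2, 8) = 8
E→F→C→B→G→A: max(2, 4, 4, 2, 8) = 8
E→D→G→A: max(7, 2, 8) = 8
E→C→B→G→A: max(6, 4, 2, 8) = 8
E→D→F→C→B→G→A: max(7, 7, 4, 4, 2, 8) = 8
Smallest bottleneck: 8.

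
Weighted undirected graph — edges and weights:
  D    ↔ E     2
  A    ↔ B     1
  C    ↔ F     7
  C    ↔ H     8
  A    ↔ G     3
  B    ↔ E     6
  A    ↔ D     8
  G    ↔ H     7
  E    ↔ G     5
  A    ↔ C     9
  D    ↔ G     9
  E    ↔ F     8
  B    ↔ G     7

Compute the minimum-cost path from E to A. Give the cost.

Checking several routes:
E → G → B → A: 5 + 7 + 1 = 13
E → G → A: 5 + 3 = 8
E → D → A: 2 + 8 = 10
E → B → A: 6 + 1 = 7
Best route has total 7.

7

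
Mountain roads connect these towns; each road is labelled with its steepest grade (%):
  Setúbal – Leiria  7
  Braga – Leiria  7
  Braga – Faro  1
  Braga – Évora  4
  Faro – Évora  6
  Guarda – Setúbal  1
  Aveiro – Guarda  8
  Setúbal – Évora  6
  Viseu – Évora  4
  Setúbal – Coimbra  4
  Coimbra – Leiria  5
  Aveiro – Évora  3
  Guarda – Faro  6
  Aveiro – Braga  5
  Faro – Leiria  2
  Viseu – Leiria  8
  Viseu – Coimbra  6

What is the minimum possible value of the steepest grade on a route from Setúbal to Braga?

Checking several routes:
Setúbal → Coimbra → Leiria → Faro → Braga: max(4, 5, 2, 1) = 5
Setúbal → Coimbra → Viseu → Évora → Faro → Braga: max(4, 6, 4, 6, 1) = 6
Setúbal → Coimbra → Viseu → Évora → Braga: max(4, 6, 4, 4) = 6
Best route has worst link 5%.

5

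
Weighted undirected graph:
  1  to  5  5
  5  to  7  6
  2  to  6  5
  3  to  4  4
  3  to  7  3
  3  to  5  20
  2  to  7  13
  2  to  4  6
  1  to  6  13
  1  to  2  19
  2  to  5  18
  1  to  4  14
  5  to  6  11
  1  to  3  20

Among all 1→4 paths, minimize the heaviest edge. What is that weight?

6

A few of the 1→4 routes:
1→6→2→4: max(13, 5, 6) = 13
1→6→2→7→3→4: max(13, 5, 13, 3, 4) = 13
1→6→5→7→3→4: max(13, 11, 6, 3, 4) = 13
1→5→6→2→4: max(5, 11, 5, 6) = 11
1→6→5→7→2→4: max(13, 11, 6, 13, 6) = 13
1→5→7→3→4: max(5, 6, 3, 4) = 6
Smallest bottleneck: 6.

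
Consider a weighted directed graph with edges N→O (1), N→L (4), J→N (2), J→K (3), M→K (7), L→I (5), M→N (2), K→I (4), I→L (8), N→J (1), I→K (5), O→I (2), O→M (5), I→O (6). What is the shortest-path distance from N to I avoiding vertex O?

Candidate routes:
N-L-I: 4 + 5 = 9
N-J-K-I: 1 + 3 + 4 = 8
Shortest: 8.

8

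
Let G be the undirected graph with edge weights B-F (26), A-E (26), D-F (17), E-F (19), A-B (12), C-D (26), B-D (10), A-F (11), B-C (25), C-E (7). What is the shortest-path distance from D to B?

10

A few of the D→B routes:
D → B: 10
D → C → B: 26 + 25 = 51
D → F → A → B: 17 + 11 + 12 = 40
D → F → B: 17 + 26 = 43
D → C → E → A → B: 26 + 7 + 26 + 12 = 71
D → F → E → C → B: 17 + 19 + 7 + 25 = 68
Shortest: 10.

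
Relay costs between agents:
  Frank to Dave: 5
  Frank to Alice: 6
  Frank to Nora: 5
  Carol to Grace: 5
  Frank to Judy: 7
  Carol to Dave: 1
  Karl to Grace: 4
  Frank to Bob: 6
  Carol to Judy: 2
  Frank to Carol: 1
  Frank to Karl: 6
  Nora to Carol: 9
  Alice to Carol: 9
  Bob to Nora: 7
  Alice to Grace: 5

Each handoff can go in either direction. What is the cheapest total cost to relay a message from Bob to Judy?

9

Comparing a few candidate routes:
Bob - Nora - Frank - Carol - Judy: 7 + 5 + 1 + 2 = 15
Bob - Frank - Carol - Judy: 6 + 1 + 2 = 9
Bob - Frank - Judy: 6 + 7 = 13
Bob - Frank - Dave - Carol - Judy: 6 + 5 + 1 + 2 = 14
Bob - Nora - Carol - Judy: 7 + 9 + 2 = 18
Shortest: 9.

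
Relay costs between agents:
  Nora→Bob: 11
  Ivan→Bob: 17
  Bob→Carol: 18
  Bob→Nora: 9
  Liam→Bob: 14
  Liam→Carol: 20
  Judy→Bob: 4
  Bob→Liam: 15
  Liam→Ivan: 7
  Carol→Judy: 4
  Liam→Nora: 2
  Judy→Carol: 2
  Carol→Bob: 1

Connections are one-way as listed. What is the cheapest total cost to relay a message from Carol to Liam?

16

Paths from Carol to Liam:
Carol-Judy-Bob-Liam: 4 + 4 + 15 = 23
Carol-Bob-Liam: 1 + 15 = 16
Shortest: 16.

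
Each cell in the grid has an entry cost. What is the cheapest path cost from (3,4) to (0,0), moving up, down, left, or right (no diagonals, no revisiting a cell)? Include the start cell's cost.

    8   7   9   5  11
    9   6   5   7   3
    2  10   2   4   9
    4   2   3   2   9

Best path: r3c4 r3c3 r3c2 r3c1 r3c0 r2c0 r1c0 r0c0
Cost: 9 + 2 + 3 + 2 + 4 + 2 + 9 + 8 = 39

39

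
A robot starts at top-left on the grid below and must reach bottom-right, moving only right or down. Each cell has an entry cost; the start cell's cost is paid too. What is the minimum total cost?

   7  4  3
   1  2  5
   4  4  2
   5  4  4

Cheapest: [0,0] [1,0] [1,1] [2,1] [2,2] [3,2]
  7 + 1 + 2 + 4 + 2 + 4 = 20
For comparison, the top-then-right route costs 25.

20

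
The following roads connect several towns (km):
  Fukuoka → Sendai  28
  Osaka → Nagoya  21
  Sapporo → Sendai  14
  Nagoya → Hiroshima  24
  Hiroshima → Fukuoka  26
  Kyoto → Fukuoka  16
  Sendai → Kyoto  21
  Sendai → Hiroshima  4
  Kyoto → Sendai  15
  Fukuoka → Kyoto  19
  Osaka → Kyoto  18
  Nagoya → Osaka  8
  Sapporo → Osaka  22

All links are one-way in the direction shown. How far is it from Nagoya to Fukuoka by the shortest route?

42

Candidate routes:
Nagoya -> Osaka -> Kyoto -> Sendai -> Hiroshima -> Fukuoka: 8 + 18 + 15 + 4 + 26 = 71
Nagoya -> Hiroshima -> Fukuoka: 24 + 26 = 50
Nagoya -> Osaka -> Kyoto -> Fukuoka: 8 + 18 + 16 = 42
Shortest: 42 km.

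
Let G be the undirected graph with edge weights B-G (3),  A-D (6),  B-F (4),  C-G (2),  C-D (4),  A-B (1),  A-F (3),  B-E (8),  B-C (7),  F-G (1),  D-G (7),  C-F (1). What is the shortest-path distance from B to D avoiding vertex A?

9

A few of the B→D routes:
B→G→F→C→D: 3 + 1 + 1 + 4 = 9
B→F→C→D: 4 + 1 + 4 = 9
B→G→C→D: 3 + 2 + 4 = 9
B→C→D: 7 + 4 = 11
B→F→G→C→D: 4 + 1 + 2 + 4 = 11
B→G→D: 3 + 7 = 10
Best route has total 9.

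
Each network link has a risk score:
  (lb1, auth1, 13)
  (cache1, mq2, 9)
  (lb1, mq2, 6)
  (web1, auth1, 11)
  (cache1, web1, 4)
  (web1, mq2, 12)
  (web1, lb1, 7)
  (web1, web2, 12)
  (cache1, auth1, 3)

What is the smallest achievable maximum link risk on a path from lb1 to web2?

12

Comparing a few candidate routes:
lb1 -> auth1 -> cache1 -> web1 -> web2: max(13, 3, 4, 12) = 13
lb1 -> mq2 -> web1 -> web2: max(6, 12, 12) = 12
lb1 -> web1 -> web2: max(7, 12) = 12
lb1 -> mq2 -> cache1 -> auth1 -> web1 -> web2: max(6, 9, 3, 11, 12) = 12
lb1 -> mq2 -> cache1 -> web1 -> web2: max(6, 9, 4, 12) = 12
Best route has worst link 12.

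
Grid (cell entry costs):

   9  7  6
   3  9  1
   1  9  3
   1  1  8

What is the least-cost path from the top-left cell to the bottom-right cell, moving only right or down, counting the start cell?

Best path: r0c0 r1c0 r2c0 r3c0 r3c1 r3c2
Cost: 9 + 3 + 1 + 1 + 1 + 8 = 23

23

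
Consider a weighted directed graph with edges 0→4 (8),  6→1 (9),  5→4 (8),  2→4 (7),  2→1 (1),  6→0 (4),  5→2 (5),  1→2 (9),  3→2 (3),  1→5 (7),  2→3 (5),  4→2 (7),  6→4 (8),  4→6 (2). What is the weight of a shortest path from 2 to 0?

Paths from 2 to 0:
2→4→6→0: 7 + 2 + 4 = 13
2→1→5→4→6→0: 1 + 7 + 8 + 2 + 4 = 22
Shortest: 13.

13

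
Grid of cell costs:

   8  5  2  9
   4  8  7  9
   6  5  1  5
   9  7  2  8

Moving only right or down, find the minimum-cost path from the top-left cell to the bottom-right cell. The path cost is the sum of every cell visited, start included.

33

Cheapest: [0,0] [0,1] [0,2] [1,2] [2,2] [3,2] [3,3]
  8 + 5 + 2 + 7 + 1 + 2 + 8 = 33
(Top row then right column would cost 46.)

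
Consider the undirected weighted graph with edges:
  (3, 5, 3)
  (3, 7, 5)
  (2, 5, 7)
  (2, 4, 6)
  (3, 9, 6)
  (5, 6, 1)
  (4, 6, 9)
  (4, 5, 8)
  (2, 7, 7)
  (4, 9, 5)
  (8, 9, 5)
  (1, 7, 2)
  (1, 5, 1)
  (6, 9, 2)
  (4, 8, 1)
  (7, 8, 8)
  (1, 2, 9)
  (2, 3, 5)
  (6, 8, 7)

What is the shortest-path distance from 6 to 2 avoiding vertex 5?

A few of the 6→2 routes:
6 - 8 - 4 - 2: 7 + 1 + 6 = 14
6 - 9 - 3 - 2: 2 + 6 + 5 = 13
6 - 9 - 4 - 2: 2 + 5 + 6 = 13
6 - 9 - 8 - 4 - 2: 2 + 5 + 1 + 6 = 14
Shortest: 13.

13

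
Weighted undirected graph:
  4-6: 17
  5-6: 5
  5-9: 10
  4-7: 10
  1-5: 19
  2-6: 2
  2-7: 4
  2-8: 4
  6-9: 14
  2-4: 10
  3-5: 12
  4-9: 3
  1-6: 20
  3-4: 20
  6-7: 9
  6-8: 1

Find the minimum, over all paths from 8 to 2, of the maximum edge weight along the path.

2

A few of the 8→2 routes:
8 → 2: max(4) = 4
8 → 6 → 7 → 4 → 2: max(1, 9, 10, 10) = 10
8 → 6 → 7 → 2: max(1, 9, 4) = 9
8 → 6 → 2: max(1, 2) = 2
The minimum achievable maximum is 2.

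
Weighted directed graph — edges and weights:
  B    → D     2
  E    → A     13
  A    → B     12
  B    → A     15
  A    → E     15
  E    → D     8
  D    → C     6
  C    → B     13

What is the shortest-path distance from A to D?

14

Paths from A to D:
A → E → D: 15 + 8 = 23
A → B → D: 12 + 2 = 14
The minimum is 14.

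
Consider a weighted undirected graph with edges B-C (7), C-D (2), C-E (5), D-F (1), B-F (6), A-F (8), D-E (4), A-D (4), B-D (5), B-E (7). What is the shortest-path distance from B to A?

Comparing a few candidate routes:
B→C→D→A: 7 + 2 + 4 = 13
B→D→F→A: 5 + 1 + 8 = 14
B→E→D→A: 7 + 4 + 4 = 15
B→F→A: 6 + 8 = 14
B→F→D→A: 6 + 1 + 4 = 11
B→D→A: 5 + 4 = 9
Shortest: 9.

9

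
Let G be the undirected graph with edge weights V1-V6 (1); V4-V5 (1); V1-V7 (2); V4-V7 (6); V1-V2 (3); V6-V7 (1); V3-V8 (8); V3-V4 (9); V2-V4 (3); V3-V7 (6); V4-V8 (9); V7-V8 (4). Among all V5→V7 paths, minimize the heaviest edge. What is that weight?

Some routes from V5 to V7:
V5 - V4 - V8 - V7: max(1, 9, 4) = 9
V5 - V4 - V7: max(1, 6) = 6
V5 - V4 - V2 - V1 - V7: max(1, 3, 3, 2) = 3
V5 - V4 - V8 - V3 - V7: max(1, 9, 8, 6) = 9
V5 - V4 - V3 - V7: max(1, 9, 6) = 9
V5 - V4 - V2 - V1 - V6 - V7: max(1, 3, 3, 1, 1) = 3
Smallest bottleneck: 3.

3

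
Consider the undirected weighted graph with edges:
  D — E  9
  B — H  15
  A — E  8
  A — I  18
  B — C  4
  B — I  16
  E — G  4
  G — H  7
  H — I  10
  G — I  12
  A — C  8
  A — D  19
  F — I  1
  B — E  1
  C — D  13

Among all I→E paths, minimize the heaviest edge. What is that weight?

10

Some routes from I to E:
I→H→G→E: max(10, 7, 4) = 10
I→G→E: max(12, 4) = 12
I→H→B→C→D→E: max(10, 15, 4, 13, 9) = 15
The minimum achievable maximum is 10.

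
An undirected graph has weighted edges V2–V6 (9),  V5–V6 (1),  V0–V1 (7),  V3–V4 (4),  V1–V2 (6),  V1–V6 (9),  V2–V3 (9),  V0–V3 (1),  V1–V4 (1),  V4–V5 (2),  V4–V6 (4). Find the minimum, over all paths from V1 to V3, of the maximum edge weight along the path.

4

Comparing a few candidate routes:
V1 -> V4 -> V6 -> V2 -> V3: max(1, 4, 9, 9) = 9
V1 -> V4 -> V5 -> V6 -> V2 -> V3: max(1, 2, 1, 9, 9) = 9
V1 -> V4 -> V3: max(1, 4) = 4
V1 -> V0 -> V3: max(7, 1) = 7
Best route has worst link 4.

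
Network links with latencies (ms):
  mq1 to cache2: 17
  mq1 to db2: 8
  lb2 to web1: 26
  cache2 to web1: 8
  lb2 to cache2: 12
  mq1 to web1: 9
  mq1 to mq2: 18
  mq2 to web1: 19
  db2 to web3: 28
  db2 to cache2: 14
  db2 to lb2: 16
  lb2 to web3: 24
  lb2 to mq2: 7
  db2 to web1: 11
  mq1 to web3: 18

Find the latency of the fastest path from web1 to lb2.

Checking several routes:
web1 → mq1 → db2 → lb2: 9 + 8 + 16 = 33
web1 → mq2 → lb2: 19 + 7 = 26
web1 → db2 → lb2: 11 + 16 = 27
web1 → lb2: 26
web1 → mq1 → mq2 → lb2: 9 + 18 + 7 = 34
web1 → cache2 → lb2: 8 + 12 = 20
Best route has total 20 ms.

20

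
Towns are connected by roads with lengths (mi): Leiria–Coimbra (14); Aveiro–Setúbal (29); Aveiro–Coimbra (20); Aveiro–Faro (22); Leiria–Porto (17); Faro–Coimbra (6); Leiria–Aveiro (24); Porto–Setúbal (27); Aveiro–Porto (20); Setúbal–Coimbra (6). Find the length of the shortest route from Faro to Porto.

37

A few of the Faro→Porto routes:
Faro-Aveiro-Porto: 22 + 20 = 42
Faro-Coimbra-Setúbal-Aveiro-Porto: 6 + 6 + 29 + 20 = 61
Faro-Coimbra-Aveiro-Porto: 6 + 20 + 20 = 46
Faro-Aveiro-Leiria-Porto: 22 + 24 + 17 = 63
Faro-Coimbra-Setúbal-Porto: 6 + 6 + 27 = 39
Faro-Coimbra-Leiria-Porto: 6 + 14 + 17 = 37
Shortest: 37 mi.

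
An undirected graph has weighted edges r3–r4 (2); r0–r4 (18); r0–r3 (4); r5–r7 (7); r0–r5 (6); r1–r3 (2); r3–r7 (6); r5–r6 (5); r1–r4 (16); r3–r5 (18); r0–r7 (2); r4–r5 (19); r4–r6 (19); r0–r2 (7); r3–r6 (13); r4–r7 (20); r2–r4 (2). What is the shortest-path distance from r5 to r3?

10

Some routes from r5 to r3:
r5-r7-r0-r3: 7 + 2 + 4 = 13
r5-r0-r3: 6 + 4 = 10
r5-r0-r7-r3: 6 + 2 + 6 = 14
r5-r0-r2-r4-r3: 6 + 7 + 2 + 2 = 17
r5-r7-r3: 7 + 6 = 13
Shortest: 10.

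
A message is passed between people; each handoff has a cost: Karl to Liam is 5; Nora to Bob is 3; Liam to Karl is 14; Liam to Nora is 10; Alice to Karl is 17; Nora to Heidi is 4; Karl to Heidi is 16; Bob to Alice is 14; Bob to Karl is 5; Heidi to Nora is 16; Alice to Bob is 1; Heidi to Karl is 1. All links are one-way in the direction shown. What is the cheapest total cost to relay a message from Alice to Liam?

Routes from Alice to Liam:
Alice -> Bob -> Karl -> Liam: 1 + 5 + 5 = 11
Alice -> Karl -> Liam: 17 + 5 = 22
Best route has total 11.

11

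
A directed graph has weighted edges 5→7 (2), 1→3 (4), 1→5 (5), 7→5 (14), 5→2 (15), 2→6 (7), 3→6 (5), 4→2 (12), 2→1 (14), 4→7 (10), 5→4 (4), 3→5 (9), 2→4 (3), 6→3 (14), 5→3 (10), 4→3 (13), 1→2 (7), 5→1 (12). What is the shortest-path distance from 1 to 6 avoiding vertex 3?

14

Routes from 1 to 6 avoiding 3:
1 → 5 → 4 → 2 → 6: 5 + 4 + 12 + 7 = 28
1 → 5 → 2 → 6: 5 + 15 + 7 = 27
1 → 2 → 6: 7 + 7 = 14
The minimum is 14.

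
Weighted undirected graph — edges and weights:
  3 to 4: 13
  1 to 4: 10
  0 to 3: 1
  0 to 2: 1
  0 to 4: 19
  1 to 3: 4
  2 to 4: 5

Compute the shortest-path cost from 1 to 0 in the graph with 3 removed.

Candidate routes:
1-4-2-0: 10 + 5 + 1 = 16
1-4-0: 10 + 19 = 29
Shortest: 16.

16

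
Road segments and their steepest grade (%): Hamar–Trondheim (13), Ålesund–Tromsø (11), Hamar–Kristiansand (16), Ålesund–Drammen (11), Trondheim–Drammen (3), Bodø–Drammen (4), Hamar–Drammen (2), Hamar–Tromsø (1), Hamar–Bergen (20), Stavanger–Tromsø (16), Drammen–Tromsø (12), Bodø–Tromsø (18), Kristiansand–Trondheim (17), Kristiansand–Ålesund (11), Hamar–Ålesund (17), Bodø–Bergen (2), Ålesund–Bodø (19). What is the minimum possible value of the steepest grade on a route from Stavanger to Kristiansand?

Checking several routes:
Stavanger → Tromsø → Drammen → Trondheim → Hamar → Kristiansand: max(16, 12, 3, 13, 16) = 16
Stavanger → Tromsø → Hamar → Drammen → Ålesund → Kristiansand: max(16, 1, 2, 11, 11) = 16
Stavanger → Tromsø → Hamar → Kristiansand: max(16, 1, 16) = 16
Stavanger → Tromsø → Hamar → Trondheim → Drammen → Ålesund → Kristiansand: max(16, 1, 13, 3, 11, 11) = 16
Smallest bottleneck: 16%.

16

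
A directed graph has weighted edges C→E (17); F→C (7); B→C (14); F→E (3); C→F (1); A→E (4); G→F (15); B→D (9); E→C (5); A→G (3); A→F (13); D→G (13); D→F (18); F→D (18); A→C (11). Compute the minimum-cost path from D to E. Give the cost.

Routes from D to E:
D-F-E: 18 + 3 = 21
D-G-F-C-E: 13 + 15 + 7 + 17 = 52
D-G-F-E: 13 + 15 + 3 = 31
D-F-C-E: 18 + 7 + 17 = 42
Shortest: 21.

21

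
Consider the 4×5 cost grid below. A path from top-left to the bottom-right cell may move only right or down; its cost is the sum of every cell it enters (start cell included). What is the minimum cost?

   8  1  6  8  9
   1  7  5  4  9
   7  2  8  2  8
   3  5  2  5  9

Cheapest: [0,0] -> [0,1] -> [1,1] -> [2,1] -> [3,1] -> [3,2] -> [3,3] -> [3,4]
  8 + 1 + 7 + 2 + 5 + 2 + 5 + 9 = 39
For comparison, the top-then-right route costs 58.

39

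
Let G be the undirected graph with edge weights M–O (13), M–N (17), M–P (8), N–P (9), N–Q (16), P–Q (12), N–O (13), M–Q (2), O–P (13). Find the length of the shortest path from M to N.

A few of the M→N routes:
M-Q-N: 2 + 16 = 18
M-O-N: 13 + 13 = 26
M-Q-P-N: 2 + 12 + 9 = 23
M-P-N: 8 + 9 = 17
M-N: 17
The minimum is 17.

17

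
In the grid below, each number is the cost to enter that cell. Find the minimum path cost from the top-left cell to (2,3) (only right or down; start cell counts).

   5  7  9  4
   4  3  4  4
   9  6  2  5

Cheapest: r0c0 → r1c0 → r1c1 → r1c2 → r2c2 → r2c3
  5 + 4 + 3 + 4 + 2 + 5 = 23

23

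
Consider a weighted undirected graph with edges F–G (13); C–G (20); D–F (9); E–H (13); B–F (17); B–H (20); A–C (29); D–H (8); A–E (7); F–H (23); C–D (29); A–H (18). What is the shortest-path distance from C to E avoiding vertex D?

Some routes from C to E avoiding D:
C -> A -> H -> E: 29 + 18 + 13 = 60
C -> G -> F -> H -> E: 20 + 13 + 23 + 13 = 69
C -> A -> E: 29 + 7 = 36
Shortest: 36.

36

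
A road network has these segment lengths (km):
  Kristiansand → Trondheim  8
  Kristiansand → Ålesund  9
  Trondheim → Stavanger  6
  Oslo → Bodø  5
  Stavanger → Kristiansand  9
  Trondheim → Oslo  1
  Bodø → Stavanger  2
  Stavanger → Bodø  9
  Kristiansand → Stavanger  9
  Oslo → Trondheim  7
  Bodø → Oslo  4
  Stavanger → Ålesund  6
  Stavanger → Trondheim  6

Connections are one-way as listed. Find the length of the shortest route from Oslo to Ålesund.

Candidate routes:
Oslo-Trondheim-Stavanger-Ålesund: 7 + 6 + 6 = 19
Oslo-Bodø-Stavanger-Kristiansand-Ålesund: 5 + 2 + 9 + 9 = 25
Oslo-Bodø-Stavanger-Ålesund: 5 + 2 + 6 = 13
Oslo-Trondheim-Stavanger-Kristiansand-Ålesund: 7 + 6 + 9 + 9 = 31
Shortest: 13 km.

13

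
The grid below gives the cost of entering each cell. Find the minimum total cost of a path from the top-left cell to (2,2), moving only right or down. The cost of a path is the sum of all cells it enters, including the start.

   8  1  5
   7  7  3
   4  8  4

21

One optimal route is [0,0] -> [0,1] -> [0,2] -> [1,2] -> [2,2].
Its cost is 8 + 1 + 5 + 3 + 4 = 21.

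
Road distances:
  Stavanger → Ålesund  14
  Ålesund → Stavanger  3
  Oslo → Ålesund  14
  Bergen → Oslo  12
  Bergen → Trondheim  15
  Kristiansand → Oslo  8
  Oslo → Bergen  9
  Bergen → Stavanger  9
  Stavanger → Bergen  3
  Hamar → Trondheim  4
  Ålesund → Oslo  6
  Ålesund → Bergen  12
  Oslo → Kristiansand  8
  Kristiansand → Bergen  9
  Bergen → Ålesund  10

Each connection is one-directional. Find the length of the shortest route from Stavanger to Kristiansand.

Candidate routes:
Stavanger - Bergen - Ålesund - Oslo - Kristiansand: 3 + 10 + 6 + 8 = 27
Stavanger - Ålesund - Bergen - Oslo - Kristiansand: 14 + 12 + 12 + 8 = 46
Stavanger - Bergen - Oslo - Kristiansand: 3 + 12 + 8 = 23
Stavanger - Ålesund - Oslo - Kristiansand: 14 + 6 + 8 = 28
Best route has total 23.

23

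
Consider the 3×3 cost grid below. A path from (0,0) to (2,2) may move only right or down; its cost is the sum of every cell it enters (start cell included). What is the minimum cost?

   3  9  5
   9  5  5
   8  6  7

Path (0,0)→(0,1)→(0,2)→(1,2)→(2,2): 3 + 9 + 5 + 5 + 7 = 29.

29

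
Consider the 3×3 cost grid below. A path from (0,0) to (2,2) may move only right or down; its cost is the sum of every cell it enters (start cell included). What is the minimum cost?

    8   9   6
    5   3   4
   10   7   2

22

One optimal route is (0,0) -> (1,0) -> (1,1) -> (1,2) -> (2,2).
Its cost is 8 + 5 + 3 + 4 + 2 = 22.
(Top row then right column would cost 29.)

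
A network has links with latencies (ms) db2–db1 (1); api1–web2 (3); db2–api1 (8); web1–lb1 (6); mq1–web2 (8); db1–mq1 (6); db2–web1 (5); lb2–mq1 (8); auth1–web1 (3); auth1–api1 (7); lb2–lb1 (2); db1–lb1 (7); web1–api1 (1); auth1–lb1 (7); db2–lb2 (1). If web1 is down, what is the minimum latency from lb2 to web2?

Comparing a few candidate routes:
lb2→lb1→db1→db2→api1→web2: 2 + 7 + 1 + 8 + 3 = 21
lb2→db2→api1→web2: 1 + 8 + 3 = 12
lb2→lb1→db1→mq1→web2: 2 + 7 + 6 + 8 = 23
lb2→lb1→auth1→api1→web2: 2 + 7 + 7 + 3 = 19
lb2→db2→db1→mq1→web2: 1 + 1 + 6 + 8 = 16
lb2→mq1→web2: 8 + 8 = 16
Best route has total 12 ms.

12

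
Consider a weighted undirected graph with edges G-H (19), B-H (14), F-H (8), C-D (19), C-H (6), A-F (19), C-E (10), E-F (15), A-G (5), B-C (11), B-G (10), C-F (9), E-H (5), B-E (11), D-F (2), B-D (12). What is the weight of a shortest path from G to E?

Some routes from G to E:
G -> B -> H -> E: 10 + 14 + 5 = 29
G -> B -> E: 10 + 11 = 21
G -> B -> C -> E: 10 + 11 + 10 = 31
G -> H -> E: 19 + 5 = 24
Best route has total 21.

21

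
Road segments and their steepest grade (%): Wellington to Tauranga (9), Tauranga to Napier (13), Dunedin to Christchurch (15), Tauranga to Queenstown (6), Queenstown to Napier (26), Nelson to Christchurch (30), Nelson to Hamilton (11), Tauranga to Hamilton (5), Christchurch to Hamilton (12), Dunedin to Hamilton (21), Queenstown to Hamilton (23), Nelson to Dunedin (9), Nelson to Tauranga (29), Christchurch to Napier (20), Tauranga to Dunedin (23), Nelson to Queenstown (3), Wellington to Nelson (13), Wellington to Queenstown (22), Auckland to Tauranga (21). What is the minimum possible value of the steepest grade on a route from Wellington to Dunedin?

Some routes from Wellington to Dunedin:
Wellington → Tauranga → Queenstown → Nelson → Dunedin: max(9, 6, 3, 9) = 9
Wellington → Nelson → Dunedin: max(13, 9) = 13
Wellington → Tauranga → Hamilton → Nelson → Dunedin: max(9, 5, 11, 9) = 11
Wellington → Tauranga → Queenstown → Nelson → Hamilton → Christchurch → Dunedin: max(9, 6, 3, 11, 12, 15) = 15
The minimum achievable maximum is 9%.

9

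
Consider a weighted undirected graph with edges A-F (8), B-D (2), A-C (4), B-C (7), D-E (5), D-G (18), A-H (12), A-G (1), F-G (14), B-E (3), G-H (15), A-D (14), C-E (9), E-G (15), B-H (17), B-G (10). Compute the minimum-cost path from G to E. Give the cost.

13

Some routes from G to E:
G → B → E: 10 + 3 = 13
G → E: 15
G → A → C → E: 1 + 4 + 9 = 14
Shortest: 13.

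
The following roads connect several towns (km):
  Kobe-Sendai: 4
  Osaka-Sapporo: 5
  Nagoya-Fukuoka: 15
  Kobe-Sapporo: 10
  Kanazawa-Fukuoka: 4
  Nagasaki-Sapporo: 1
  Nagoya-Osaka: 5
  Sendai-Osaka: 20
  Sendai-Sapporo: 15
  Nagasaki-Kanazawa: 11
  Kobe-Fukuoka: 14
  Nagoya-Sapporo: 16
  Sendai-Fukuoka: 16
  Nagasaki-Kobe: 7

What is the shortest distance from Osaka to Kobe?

13

Some routes from Osaka to Kobe:
Osaka-Nagoya-Sapporo-Nagasaki-Kobe: 5 + 16 + 1 + 7 = 29
Osaka-Sapporo-Nagasaki-Kobe: 5 + 1 + 7 = 13
Osaka-Sendai-Kobe: 20 + 4 = 24
Osaka-Sapporo-Sendai-Kobe: 5 + 15 + 4 = 24
Osaka-Sapporo-Kobe: 5 + 10 = 15
Osaka-Nagoya-Sapporo-Kobe: 5 + 16 + 10 = 31
The minimum is 13 km.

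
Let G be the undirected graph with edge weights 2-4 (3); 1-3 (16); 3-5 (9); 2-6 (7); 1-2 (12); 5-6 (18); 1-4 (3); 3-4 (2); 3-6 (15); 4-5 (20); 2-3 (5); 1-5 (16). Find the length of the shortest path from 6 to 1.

13

A few of the 6→1 routes:
6→2→1: 7 + 12 = 19
6→2→3→4→1: 7 + 5 + 2 + 3 = 17
6→2→4→1: 7 + 3 + 3 = 13
6→3→4→1: 15 + 2 + 3 = 20
Shortest: 13.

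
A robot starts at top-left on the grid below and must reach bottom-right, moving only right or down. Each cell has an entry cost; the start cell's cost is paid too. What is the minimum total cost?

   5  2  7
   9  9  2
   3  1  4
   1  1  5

Cheapest: [0,0] [0,1] [1,1] [2,1] [3,1] [3,2]
  5 + 2 + 9 + 1 + 1 + 5 = 23
(Top row then right column would cost 25.)

23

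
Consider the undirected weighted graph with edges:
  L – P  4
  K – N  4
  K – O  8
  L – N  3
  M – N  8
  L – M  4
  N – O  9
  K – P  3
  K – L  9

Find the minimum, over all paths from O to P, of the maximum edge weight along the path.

Some routes from O to P:
O-N-L-K-P: max(9, 3, 9, 3) = 9
O-K-N-L-P: max(8, 4, 3, 4) = 8
O-K-P: max(8, 3) = 8
O-K-N-M-L-P: max(8, 4, 8, 4, 4) = 8
Best route has worst link 8.

8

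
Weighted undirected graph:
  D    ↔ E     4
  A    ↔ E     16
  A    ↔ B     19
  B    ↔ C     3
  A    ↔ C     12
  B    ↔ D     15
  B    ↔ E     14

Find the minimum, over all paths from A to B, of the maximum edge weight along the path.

12

Paths from A to B:
A-C-B: max(12, 3) = 12
A-B: max(19) = 19
A-E-D-B: max(16, 4, 15) = 16
A-E-B: max(16, 14) = 16
The minimum achievable maximum is 12.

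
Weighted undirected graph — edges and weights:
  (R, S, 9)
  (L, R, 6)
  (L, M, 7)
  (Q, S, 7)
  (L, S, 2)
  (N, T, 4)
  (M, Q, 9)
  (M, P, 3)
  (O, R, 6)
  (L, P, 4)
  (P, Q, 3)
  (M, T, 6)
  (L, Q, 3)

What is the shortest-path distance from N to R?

Checking several routes:
N → T → M → L → R: 4 + 6 + 7 + 6 = 23
N → T → M → P → L → R: 4 + 6 + 3 + 4 + 6 = 23
N → T → M → P → Q → L → R: 4 + 6 + 3 + 3 + 3 + 6 = 25
Shortest: 23.

23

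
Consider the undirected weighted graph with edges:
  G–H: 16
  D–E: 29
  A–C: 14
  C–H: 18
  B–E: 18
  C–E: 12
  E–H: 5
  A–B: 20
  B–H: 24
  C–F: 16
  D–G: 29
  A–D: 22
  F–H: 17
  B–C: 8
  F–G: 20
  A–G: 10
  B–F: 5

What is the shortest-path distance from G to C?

Comparing a few candidate routes:
G -> H -> E -> C: 16 + 5 + 12 = 33
G -> F -> B -> C: 20 + 5 + 8 = 33
G -> A -> C: 10 + 14 = 24
Best route has total 24.

24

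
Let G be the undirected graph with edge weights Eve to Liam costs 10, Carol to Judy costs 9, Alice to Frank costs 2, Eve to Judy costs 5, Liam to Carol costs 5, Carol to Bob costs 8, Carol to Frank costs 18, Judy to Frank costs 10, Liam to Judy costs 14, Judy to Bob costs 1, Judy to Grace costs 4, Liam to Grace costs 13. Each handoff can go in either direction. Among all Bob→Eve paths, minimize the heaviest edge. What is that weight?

5

Some routes from Bob to Eve:
Bob→Carol→Liam→Grace→Judy→Eve: max(8, 5, 13, 4, 5) = 13
Bob→Judy→Carol→Liam→Eve: max(1, 9, 5, 10) = 10
Bob→Judy→Grace→Liam→Eve: max(1, 4, 13, 10) = 13
Bob→Carol→Judy→Eve: max(8, 9, 5) = 9
Bob→Judy→Eve: max(1, 5) = 5
Bob→Carol→Liam→Eve: max(8, 5, 10) = 10
Best route has worst link 5.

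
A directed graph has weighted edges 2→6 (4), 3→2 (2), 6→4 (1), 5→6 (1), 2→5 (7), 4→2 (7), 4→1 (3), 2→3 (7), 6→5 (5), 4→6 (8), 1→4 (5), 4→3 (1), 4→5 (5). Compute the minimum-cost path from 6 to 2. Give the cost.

Routes from 6 to 2:
6 → 4 → 3 → 2: 1 + 1 + 2 = 4
6 → 4 → 2: 1 + 7 = 8
Shortest: 4.

4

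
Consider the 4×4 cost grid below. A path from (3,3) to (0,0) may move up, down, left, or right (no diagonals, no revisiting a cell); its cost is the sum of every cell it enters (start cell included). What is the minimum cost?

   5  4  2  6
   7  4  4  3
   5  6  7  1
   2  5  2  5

24

Best path: (3,3) -> (2,3) -> (1,3) -> (1,2) -> (0,2) -> (0,1) -> (0,0)
Cost: 5 + 1 + 3 + 4 + 2 + 4 + 5 = 24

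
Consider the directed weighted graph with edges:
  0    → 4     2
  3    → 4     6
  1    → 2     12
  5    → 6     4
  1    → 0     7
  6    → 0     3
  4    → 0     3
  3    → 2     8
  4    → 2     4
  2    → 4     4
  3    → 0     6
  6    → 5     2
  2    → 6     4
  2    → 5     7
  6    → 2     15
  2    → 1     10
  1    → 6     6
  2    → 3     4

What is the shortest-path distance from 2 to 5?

6

Routes from 2 to 5:
2-1-6-5: 10 + 6 + 2 = 18
2-6-5: 4 + 2 = 6
2-5: 7
Best route has total 6.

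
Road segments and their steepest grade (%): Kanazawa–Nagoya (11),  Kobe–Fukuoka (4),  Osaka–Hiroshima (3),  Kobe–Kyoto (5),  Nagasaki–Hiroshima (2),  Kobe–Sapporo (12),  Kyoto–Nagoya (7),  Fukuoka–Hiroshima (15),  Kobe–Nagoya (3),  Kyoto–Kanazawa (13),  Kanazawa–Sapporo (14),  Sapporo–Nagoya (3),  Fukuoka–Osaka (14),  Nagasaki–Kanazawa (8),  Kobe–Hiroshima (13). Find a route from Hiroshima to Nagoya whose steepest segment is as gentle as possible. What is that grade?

11

Some routes from Hiroshima to Nagoya:
Hiroshima - Nagasaki - Kanazawa - Kyoto - Kobe - Sapporo - Nagoya: max(2, 8, 13, 5, 12, 3) = 13
Hiroshima - Kobe - Nagoya: max(13, 3) = 13
Hiroshima - Kobe - Sapporo - Nagoya: max(13, 12, 3) = 13
Hiroshima - Nagasaki - Kanazawa - Kyoto - Nagoya: max(2, 8, 13, 7) = 13
Hiroshima - Nagasaki - Kanazawa - Kyoto - Kobe - Nagoya: max(2, 8, 13, 5, 3) = 13
Hiroshima - Nagasaki - Kanazawa - Nagoya: max(2, 8, 11) = 11
The minimum achievable maximum is 11%.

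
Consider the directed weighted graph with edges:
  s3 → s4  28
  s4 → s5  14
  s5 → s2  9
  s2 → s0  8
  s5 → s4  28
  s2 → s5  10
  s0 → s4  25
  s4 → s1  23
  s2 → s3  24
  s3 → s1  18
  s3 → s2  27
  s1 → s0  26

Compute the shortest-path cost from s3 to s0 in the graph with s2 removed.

44

Paths from s3 to s0 avoiding s2:
s3 -> s4 -> s1 -> s0: 28 + 23 + 26 = 77
s3 -> s1 -> s0: 18 + 26 = 44
Shortest: 44.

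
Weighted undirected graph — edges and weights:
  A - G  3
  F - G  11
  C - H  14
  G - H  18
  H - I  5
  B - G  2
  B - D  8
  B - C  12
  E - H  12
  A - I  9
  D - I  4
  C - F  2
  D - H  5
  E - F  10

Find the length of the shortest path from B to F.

13

A few of the B→F routes:
B -> G -> F: 2 + 11 = 13
B -> G -> A -> I -> H -> C -> F: 2 + 3 + 9 + 5 + 14 + 2 = 35
B -> D -> H -> C -> F: 8 + 5 + 14 + 2 = 29
B -> D -> I -> A -> G -> F: 8 + 4 + 9 + 3 + 11 = 35
B -> C -> F: 12 + 2 = 14
B -> D -> I -> H -> C -> F: 8 + 4 + 5 + 14 + 2 = 33
The minimum is 13.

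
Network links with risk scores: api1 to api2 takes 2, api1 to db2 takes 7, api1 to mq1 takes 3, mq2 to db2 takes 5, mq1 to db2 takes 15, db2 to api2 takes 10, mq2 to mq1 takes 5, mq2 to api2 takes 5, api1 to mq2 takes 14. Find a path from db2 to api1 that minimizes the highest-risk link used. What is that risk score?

Checking several routes:
db2 → api2 → api1: max(10, 2) = 10
db2 → mq2 → mq1 → api1: max(5, 5, 3) = 5
db2 → api1: max(7) = 7
db2 → mq2 → api2 → api1: max(5, 5, 2) = 5
Best route has worst link 5.

5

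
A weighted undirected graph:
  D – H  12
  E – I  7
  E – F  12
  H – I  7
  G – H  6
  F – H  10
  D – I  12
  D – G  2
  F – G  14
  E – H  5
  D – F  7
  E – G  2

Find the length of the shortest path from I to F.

Some routes from I to F:
I -> H -> F: 7 + 10 = 17
I -> E -> G -> D -> F: 7 + 2 + 2 + 7 = 18
I -> D -> F: 12 + 7 = 19
Shortest: 17.

17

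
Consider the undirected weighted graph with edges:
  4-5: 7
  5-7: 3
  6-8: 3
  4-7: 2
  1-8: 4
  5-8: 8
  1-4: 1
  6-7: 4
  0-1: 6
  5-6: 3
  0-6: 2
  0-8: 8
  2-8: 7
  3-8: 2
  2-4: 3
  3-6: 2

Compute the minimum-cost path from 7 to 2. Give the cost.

Comparing a few candidate routes:
7 -> 4 -> 1 -> 8 -> 2: 2 + 1 + 4 + 7 = 14
7 -> 5 -> 4 -> 2: 3 + 7 + 3 = 13
7 -> 4 -> 2: 2 + 3 = 5
The minimum is 5.

5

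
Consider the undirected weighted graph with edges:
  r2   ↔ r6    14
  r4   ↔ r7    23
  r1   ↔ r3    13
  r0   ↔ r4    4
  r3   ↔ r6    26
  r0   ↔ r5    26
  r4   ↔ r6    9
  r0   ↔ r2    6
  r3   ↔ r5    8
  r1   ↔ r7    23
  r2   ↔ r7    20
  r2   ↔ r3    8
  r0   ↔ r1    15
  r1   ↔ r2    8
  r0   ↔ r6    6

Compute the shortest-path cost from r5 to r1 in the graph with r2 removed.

21

Checking several routes:
r5-r0-r1: 26 + 15 = 41
r5-r3-r6-r0-r1: 8 + 26 + 6 + 15 = 55
r5-r3-r6-r4-r0-r1: 8 + 26 + 9 + 4 + 15 = 62
r5-r3-r1: 8 + 13 = 21
Shortest: 21.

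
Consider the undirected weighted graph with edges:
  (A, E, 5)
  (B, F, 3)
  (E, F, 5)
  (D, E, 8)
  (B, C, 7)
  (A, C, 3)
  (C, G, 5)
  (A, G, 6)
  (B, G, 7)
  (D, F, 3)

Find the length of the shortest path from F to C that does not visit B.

Paths from F to C avoiding B:
F → E → A → C: 5 + 5 + 3 = 13
F → E → A → G → C: 5 + 5 + 6 + 5 = 21
F → D → E → A → G → C: 3 + 8 + 5 + 6 + 5 = 27
F → D → E → A → C: 3 + 8 + 5 + 3 = 19
The minimum is 13.

13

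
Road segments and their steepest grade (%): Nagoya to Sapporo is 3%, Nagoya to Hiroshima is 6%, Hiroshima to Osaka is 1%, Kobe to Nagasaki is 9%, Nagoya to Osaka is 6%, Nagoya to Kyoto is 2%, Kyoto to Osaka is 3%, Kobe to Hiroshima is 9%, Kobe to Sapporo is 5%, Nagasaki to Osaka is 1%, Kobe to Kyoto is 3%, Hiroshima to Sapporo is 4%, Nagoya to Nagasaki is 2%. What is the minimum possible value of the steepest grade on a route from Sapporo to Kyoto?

3

Some routes from Sapporo to Kyoto:
Sapporo → Hiroshima → Osaka → Nagasaki → Nagoya → Kyoto: max(4, 1, 1, 2, 2) = 4
Sapporo → Hiroshima → Osaka → Kyoto: max(4, 1, 3) = 4
Sapporo → Nagoya → Nagasaki → Osaka → Kyoto: max(3, 2, 1, 3) = 3
Sapporo → Nagoya → Kyoto: max(3, 2) = 3
The minimum achievable maximum is 3%.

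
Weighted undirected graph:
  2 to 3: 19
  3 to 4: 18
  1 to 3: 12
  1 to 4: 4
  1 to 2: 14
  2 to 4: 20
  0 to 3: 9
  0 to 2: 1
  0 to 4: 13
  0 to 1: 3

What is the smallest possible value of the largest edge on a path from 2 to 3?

9

Some routes from 2 to 3:
2 → 0 → 3: max(1, 9) = 9
2 → 1 → 0 → 3: max(14, 3, 9) = 14
2 → 0 → 1 → 3: max(1, 3, 12) = 12
2 → 1 → 4 → 0 → 3: max(14, 4, 13, 9) = 14
2 → 1 → 3: max(14, 12) = 14
2 → 0 → 4 → 1 → 3: max(1, 13, 4, 12) = 13
Best route has worst link 9.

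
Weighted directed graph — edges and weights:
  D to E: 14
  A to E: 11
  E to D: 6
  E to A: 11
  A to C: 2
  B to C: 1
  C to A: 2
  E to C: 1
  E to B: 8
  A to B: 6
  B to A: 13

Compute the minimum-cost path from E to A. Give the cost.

Checking several routes:
E → A: 11
E → B → C → A: 8 + 1 + 2 = 11
E → C → A: 1 + 2 = 3
Shortest: 3.

3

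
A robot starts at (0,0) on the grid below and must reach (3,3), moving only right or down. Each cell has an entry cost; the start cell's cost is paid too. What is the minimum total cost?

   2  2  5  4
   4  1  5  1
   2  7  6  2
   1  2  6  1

14

Take r0c0 -> r0c1 -> r1c1 -> r1c2 -> r1c3 -> r2c3 -> r3c3 for a total of 2 + 2 + 1 + 5 + 1 + 2 + 1 = 14.
For comparison, the top-then-right route costs 17.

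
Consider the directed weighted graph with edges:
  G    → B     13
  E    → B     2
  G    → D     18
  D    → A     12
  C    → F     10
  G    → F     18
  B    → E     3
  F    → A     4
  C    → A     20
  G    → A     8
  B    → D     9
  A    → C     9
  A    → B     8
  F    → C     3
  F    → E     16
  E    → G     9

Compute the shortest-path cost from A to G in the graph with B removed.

44

Candidate routes:
A→C→F→E→G: 9 + 10 + 16 + 9 = 44
Best route has total 44.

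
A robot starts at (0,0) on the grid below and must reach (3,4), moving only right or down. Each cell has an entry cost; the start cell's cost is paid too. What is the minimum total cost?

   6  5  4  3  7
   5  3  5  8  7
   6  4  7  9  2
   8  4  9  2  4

Path (0,0)→(0,1)→(1,1)→(2,1)→(3,1)→(3,2)→(3,3)→(3,4): 6 + 5 + 3 + 4 + 4 + 9 + 2 + 4 = 37.
(Top row then right column would cost 38.)

37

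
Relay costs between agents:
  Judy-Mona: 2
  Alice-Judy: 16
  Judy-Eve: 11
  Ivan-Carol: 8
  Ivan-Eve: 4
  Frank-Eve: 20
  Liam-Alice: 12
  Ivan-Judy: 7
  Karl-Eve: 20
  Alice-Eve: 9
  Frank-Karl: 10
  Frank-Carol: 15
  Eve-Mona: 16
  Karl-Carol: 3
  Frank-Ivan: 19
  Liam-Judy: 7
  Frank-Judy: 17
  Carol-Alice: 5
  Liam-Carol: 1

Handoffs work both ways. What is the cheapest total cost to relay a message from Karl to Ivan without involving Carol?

24

Comparing a few candidate routes:
Karl -> Eve -> Ivan: 20 + 4 = 24
Karl -> Frank -> Judy -> Ivan: 10 + 17 + 7 = 34
Karl -> Frank -> Eve -> Ivan: 10 + 20 + 4 = 34
Karl -> Eve -> Judy -> Ivan: 20 + 11 + 7 = 38
Karl -> Frank -> Ivan: 10 + 19 = 29
Best route has total 24.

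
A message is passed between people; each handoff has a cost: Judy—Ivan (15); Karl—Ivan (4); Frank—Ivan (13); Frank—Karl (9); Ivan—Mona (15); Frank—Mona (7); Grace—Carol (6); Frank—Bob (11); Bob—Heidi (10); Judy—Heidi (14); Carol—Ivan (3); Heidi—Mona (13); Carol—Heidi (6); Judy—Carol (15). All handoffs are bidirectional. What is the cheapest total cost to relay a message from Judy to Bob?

24

Checking several routes:
Judy - Heidi - Bob: 14 + 10 = 24
Judy - Ivan - Karl - Frank - Bob: 15 + 4 + 9 + 11 = 39
Judy - Ivan - Carol - Heidi - Bob: 15 + 3 + 6 + 10 = 34
Judy - Carol - Heidi - Bob: 15 + 6 + 10 = 31
Judy - Ivan - Frank - Bob: 15 + 13 + 11 = 39
Shortest: 24.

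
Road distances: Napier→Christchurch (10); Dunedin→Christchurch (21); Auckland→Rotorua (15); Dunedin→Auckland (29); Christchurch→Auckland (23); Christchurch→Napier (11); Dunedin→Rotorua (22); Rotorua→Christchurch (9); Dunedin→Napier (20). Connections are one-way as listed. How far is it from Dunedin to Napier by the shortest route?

Candidate routes:
Dunedin -> Auckland -> Rotorua -> Christchurch -> Napier: 29 + 15 + 9 + 11 = 64
Dunedin -> Christchurch -> Napier: 21 + 11 = 32
Dunedin -> Napier: 20
Dunedin -> Rotorua -> Christchurch -> Napier: 22 + 9 + 11 = 42
The minimum is 20.

20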